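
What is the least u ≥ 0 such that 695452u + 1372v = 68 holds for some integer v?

Reduce mod 1372: 695452u ≡ 68 (mod 1372). With g = gcd(695452, 1372) = 4 dividing 68, divide through: 173863u ≡ 17 (mod 343).
Since gcd(173863, 343) = 1, u ≡ 17·(173863)⁻¹ ≡ 153 (mod 343). Smallest non-negative: 153.

153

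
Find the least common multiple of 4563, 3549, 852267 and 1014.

4563 = 3³ · 13²; 3549 = 3 · 7 · 13²; 852267 = 3 · 13² · 41²; 1014 = 2 · 3 · 13²
lcm takes max exponent of each prime: 2 · 3³ · 7 · 13² · 41² = 107385642

107385642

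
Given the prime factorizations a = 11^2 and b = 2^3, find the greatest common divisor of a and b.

min exponent per shared prime: (none) = 1

1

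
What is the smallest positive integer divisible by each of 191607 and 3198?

15711774

gcd first: 191607 = 59·3198 + 2925; 3198 = 1·2925 + 273; 2925 = 10·273 + 195; 273 = 1·195 + 78; 195 = 2·78 + 39; 78 = 2·39 + 0 → gcd = 39
lcm = 191607·3198/gcd = 612759186/39 = 15711774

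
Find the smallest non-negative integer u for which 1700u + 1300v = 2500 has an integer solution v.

3

Euclid: 1700 = 1·1300 + 400; 1300 = 3·400 + 100; 400 = 4·100 + 0 → gcd = 100; 2500 = 100·25.
Back-substitution yields 1700·(-3) + 1300·(4) = 100, so one solution is u = -3·25 = -75, v = 4·25 = 100.
Solutions in u differ by 1300/100 = 13; the one in [0, 13) is -75 mod 13 = 3.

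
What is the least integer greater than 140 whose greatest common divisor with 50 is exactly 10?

160

50 = 10·5. Any k with gcd(k, 50) = 10 is a multiple of 10, say 10s, with s coprime to 5.
Need s > 140/10, so s ≥ 15. First s ≥ 15 with gcd(s, 5) = 1 is s = 16. Thus k = 10·16 = 160.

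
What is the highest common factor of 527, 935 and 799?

17

527 = 17 · 31; 935 = 5 · 11 · 17; 799 = 17 · 47
gcd takes min exponent of each prime: 17 = 17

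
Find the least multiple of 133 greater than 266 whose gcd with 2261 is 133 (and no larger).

399

Multiples of 133 above 266: 133·3, 133·4, … . Need the cofactor coprime to 2261/133 = 17.
Checking s = 3, 4, … the first with gcd(s, 17) = 1 is s = 3, giving 399.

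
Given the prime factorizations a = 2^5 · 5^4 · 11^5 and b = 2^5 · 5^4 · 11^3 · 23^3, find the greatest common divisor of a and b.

26620000

min exponent per shared prime: 2^5 · 5^4 · 11^3 = 26620000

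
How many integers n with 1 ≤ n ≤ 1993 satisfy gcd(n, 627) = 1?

1144

627 = 3·11·19. Inclusion–exclusion on these primes:
1993 − ⌊1993/3⌋ − ⌊1993/11⌋ − ⌊1993/19⌋ + ⌊1993/33⌋ + ⌊1993/57⌋ + ⌊1993/209⌋ − ⌊1993/627⌋ = 1144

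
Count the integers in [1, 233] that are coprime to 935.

160

935 = 5·11·17. Inclusion–exclusion on these primes:
233 − ⌊233/5⌋ − ⌊233/11⌋ − ⌊233/17⌋ + ⌊233/55⌋ + ⌊233/85⌋ + ⌊233/187⌋ − ⌊233/935⌋ = 160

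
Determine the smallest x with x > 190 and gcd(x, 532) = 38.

342

gcd(x, 532) = 38 forces 38 | x; write x = 38s. Then gcd(38s, 38·14) = 38·gcd(s, 14), so need gcd(s, 14) = 1.
38s > 190 gives s ≥ 6. The least s ≥ 6 coprime to 14 is 9, so x = 38·9 = 342.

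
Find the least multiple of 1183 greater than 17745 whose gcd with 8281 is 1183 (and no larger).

18928

gcd(m, 8281) = 1183 forces 1183 | m; write m = 1183s. Then gcd(1183s, 1183·7) = 1183·gcd(s, 7), so need gcd(s, 7) = 1.
1183s > 17745 gives s ≥ 16. The least s ≥ 16 coprime to 7 is 16, so m = 1183·16 = 18928.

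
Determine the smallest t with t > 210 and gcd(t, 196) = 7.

196 = 7·28. Any t with gcd(t, 196) = 7 is a multiple of 7, say 7s, with s coprime to 28.
Need s > 210/7, so s ≥ 31. First s ≥ 31 with gcd(s, 28) = 1 is s = 31. Thus t = 7·31 = 217.

217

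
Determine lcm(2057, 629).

76109

gcd first: 2057 = 3·629 + 170; 629 = 3·170 + 119; 170 = 1·119 + 51; 119 = 2·51 + 17; 51 = 3·17 + 0 → gcd = 17
lcm = 2057·629/gcd = 1293853/17 = 76109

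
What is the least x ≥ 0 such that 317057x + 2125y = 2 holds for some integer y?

1761

Reduce mod 2125: 317057x ≡ 2 (mod 2125). With g = gcd(317057, 2125) = 1 dividing 2, divide through: 317057x ≡ 2 (mod 2125).
Since gcd(317057, 2125) = 1, x ≡ 2·(317057)⁻¹ ≡ 1761 (mod 2125). Smallest non-negative: 1761.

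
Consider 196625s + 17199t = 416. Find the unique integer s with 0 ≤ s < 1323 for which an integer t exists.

1027

gcd(196625, 17199) = 13 (Euclid: 196625 = 11·17199 + 7436; 17199 = 2·7436 + 2327; 7436 = 3·2327 + 455; 2327 = 5·455 + 52; 455 = 8·52 + 39; 52 = 1·39 + 13; 39 = 3·13 + 0), and 13 | 416.
Extended Euclid: 196625·(-340) + 17199·(3887) = 13. Scale by 32: s₀ = -10880.
General solution s = s₀ + 1323k; reducing mod 1323 gives s = 1027 (and t = -11741).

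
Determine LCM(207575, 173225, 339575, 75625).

lcm(207575, 173225) = 207575·173225/gcd = 35957179375/25 = 1438287175
lcm(1438287175, 339575) = 1438287175·339575/gcd = 488406367450625/25 = 19536254698025
lcm(19536254698025, 75625) = 19536254698025·75625/gcd = 1477429261538140625/25 = 59097170461525625

59097170461525625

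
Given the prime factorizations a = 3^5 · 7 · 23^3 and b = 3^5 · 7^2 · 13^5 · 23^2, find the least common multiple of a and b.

max exponent per prime: 3^5 · 7^2 · 13^5 · 23^3 = 53790133632417

53790133632417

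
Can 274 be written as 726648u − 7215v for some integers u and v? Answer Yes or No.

gcd(726648, 7215): 726648 = 100·7215 + 5148; 7215 = 1·5148 + 2067; 5148 = 2·2067 + 1014; 2067 = 2·1014 + 39; 1014 = 26·39 + 0 → 39
39 does not divide 274, so a solution does not exist.

No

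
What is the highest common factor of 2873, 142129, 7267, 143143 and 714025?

169

2873 = 13² · 17; 142129 = 13² · 29²; 7267 = 13² · 43; 143143 = 7 · 11² · 13²; 714025 = 5² · 13⁴
gcd takes min exponent of each prime: 13² = 169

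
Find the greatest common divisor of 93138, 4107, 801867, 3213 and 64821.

gcd(93138, 4107): 93138 = 22·4107 + 2784; 4107 = 1·2784 + 1323; 2784 = 2·1323 + 138; 1323 = 9·138 + 81; 138 = 1·81 + 57; 81 = 1·57 + 24; 57 = 2·24 + 9; 24 = 2·9 + 6; 9 = 1·6 + 3; 6 = 2·3 + 0 → 3
gcd(3, 801867): 801867 = 267289·3 + 0 → 3
gcd(3, 3213): 3213 = 1071·3 + 0 → 3
gcd(3, 64821): 64821 = 21607·3 + 0 → 3

3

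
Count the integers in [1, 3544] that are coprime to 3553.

Prime factors of 3553: 11, 17, 19. Count integers ≤ 3544 divisible by none of them.
By inclusion–exclusion: 3544 − ⌊3544/11⌋ − ⌊3544/17⌋ − ⌊3544/19⌋ + ⌊3544/187⌋ + ⌊3544/209⌋ + ⌊3544/323⌋ − ⌊3544/3553⌋ = 2872.

2872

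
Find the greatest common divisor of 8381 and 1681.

1

8381 = 17² · 29
1681 = 41²
Common: 1 = 1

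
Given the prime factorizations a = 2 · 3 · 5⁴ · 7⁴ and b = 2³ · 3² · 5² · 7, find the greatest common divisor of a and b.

1050

min exponent per shared prime: 2 · 3 · 5² · 7 = 1050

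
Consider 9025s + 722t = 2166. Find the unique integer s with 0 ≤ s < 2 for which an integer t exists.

Reduce mod 722: 9025s ≡ 2166 (mod 722). With g = gcd(9025, 722) = 361 dividing 2166, divide through: 25s ≡ 6 (mod 2).
Since gcd(25, 2) = 1, s ≡ 6·(25)⁻¹ ≡ 0 (mod 2). Smallest non-negative: 0.

0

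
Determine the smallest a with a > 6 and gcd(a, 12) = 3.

12 = 3·4. Any a with gcd(a, 12) = 3 is a multiple of 3, say 3s, with s coprime to 4.
Need s > 6/3, so s ≥ 3. First s ≥ 3 with gcd(s, 4) = 1 is s = 3. Thus a = 3·3 = 9.

9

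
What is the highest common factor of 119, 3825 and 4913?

gcd(119, 3825): 3825 = 32·119 + 17; 119 = 7·17 + 0 → 17
gcd(17, 4913): 4913 = 289·17 + 0 → 17

17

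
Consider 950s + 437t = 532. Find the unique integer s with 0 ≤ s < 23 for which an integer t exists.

7

Euclid: 950 = 2·437 + 76; 437 = 5·76 + 57; 76 = 1·57 + 19; 57 = 3·19 + 0 → gcd = 19; 532 = 19·28.
Back-substitution yields 950·(6) + 437·(-13) = 19, so one solution is s = 6·28 = 168, t = -13·28 = -364.
Solutions in s differ by 437/19 = 23; the one in [0, 23) is 168 mod 23 = 7.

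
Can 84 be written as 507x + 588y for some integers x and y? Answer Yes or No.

gcd(507, 588): 588 = 1·507 + 81; 507 = 6·81 + 21; 81 = 3·21 + 18; 21 = 1·18 + 3; 18 = 6·3 + 0 → 3
3 divides 84, so a solution exists.

Yes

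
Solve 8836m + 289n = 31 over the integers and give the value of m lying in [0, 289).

277

Euclid: 8836 = 30·289 + 166; 289 = 1·166 + 123; 166 = 1·123 + 43; 123 = 2·43 + 37; 43 = 1·37 + 6; 37 = 6·6 + 1; 6 = 6·1 + 0 → gcd = 1; 31 = 1·31.
Back-substitution yields 8836·(-47) + 289·(1437) = 1, so one solution is m = -47·31 = -1457, n = 1437·31 = 44547.
Solutions in m differ by 289/1 = 289; the one in [0, 289) is -1457 mod 289 = 277.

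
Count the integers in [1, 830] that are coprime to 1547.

1547 = 7·13·17. Inclusion–exclusion on these primes:
830 − ⌊830/7⌋ − ⌊830/13⌋ − ⌊830/17⌋ + ⌊830/91⌋ + ⌊830/119⌋ + ⌊830/221⌋ − ⌊830/1547⌋ = 619

619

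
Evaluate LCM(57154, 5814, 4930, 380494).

834691590270

57154 = 2 · 17 · 41²; 5814 = 2 · 3² · 17 · 19; 4930 = 2 · 5 · 17 · 29; 380494 = 2 · 17 · 19² · 31
lcm takes max exponent of each prime: 2 · 3² · 5 · 17 · 19² · 29 · 31 · 41² = 834691590270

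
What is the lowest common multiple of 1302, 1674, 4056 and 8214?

lcm(1302, 1674) = 1302·1674/gcd = 2179548/186 = 11718
lcm(11718, 4056) = 11718·4056/gcd = 47528208/6 = 7921368
lcm(7921368, 8214) = 7921368·8214/gcd = 65066116752/6 = 10844352792

10844352792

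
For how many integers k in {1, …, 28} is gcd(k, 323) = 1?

26

323 = 17·19. Inclusion–exclusion on these primes:
28 − ⌊28/17⌋ − ⌊28/19⌋ + ⌊28/323⌋ = 26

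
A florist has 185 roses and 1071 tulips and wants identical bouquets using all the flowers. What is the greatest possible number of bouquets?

1

Euclid: 1071 = 5·185 + 146; 185 = 1·146 + 39; 146 = 3·39 + 29; 39 = 1·29 + 10; 29 = 2·10 + 9; 10 = 1·9 + 1; 9 = 9·1 + 0. Last nonzero remainder: 1.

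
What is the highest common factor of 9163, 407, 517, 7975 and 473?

11

gcd(9163, 407): 9163 = 22·407 + 209; 407 = 1·209 + 198; 209 = 1·198 + 11; 198 = 18·11 + 0 → 11
gcd(11, 517): 517 = 47·11 + 0 → 11
gcd(11, 7975): 7975 = 725·11 + 0 → 11
gcd(11, 473): 473 = 43·11 + 0 → 11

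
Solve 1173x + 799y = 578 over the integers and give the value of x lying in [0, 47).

Euclid: 1173 = 1·799 + 374; 799 = 2·374 + 51; 374 = 7·51 + 17; 51 = 3·17 + 0 → gcd = 17; 578 = 17·34.
Back-substitution yields 1173·(15) + 799·(-22) = 17, so one solution is x = 15·34 = 510, y = -22·34 = -748.
Solutions in x differ by 799/17 = 47; the one in [0, 47) is 510 mod 47 = 40.

40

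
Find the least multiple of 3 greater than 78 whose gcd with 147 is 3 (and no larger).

81

Multiples of 3 above 78: 3·27, 3·28, … . Need the cofactor coprime to 147/3 = 49.
Checking s = 27, 28, … the first with gcd(s, 49) = 1 is s = 27, giving 81.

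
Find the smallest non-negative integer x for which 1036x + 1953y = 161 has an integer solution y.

Euclid: 1953 = 1·1036 + 917; 1036 = 1·917 + 119; 917 = 7·119 + 84; 119 = 1·84 + 35; 84 = 2·35 + 14; 35 = 2·14 + 7; 14 = 2·7 + 0 → gcd = 7; 161 = 7·23.
Back-substitution yields 1036·(115) + 1953·(-61) = 7, so one solution is x = 115·23 = 2645, y = -61·23 = -1403.
Solutions in x differ by 1953/7 = 279; the one in [0, 279) is 2645 mod 279 = 134.

134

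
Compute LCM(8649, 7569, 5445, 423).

8649 = 3² · 31²; 7569 = 3² · 29²; 5445 = 3² · 5 · 11²; 423 = 3² · 47
lcm takes max exponent of each prime: 3² · 5 · 11² · 29² · 31² · 47 = 206830758915

206830758915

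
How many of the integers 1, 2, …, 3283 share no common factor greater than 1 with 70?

Prime factors of 70: 2, 5, 7. Count integers ≤ 3283 divisible by none of them.
By inclusion–exclusion: 3283 − ⌊3283/2⌋ − ⌊3283/5⌋ − ⌊3283/7⌋ + ⌊3283/10⌋ + ⌊3283/14⌋ + ⌊3283/35⌋ − ⌊3283/70⌋ = 1126.

1126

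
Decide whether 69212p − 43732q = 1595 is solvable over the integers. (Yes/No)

gcd(69212, 43732): 69212 = 1·43732 + 25480; 43732 = 1·25480 + 18252; 25480 = 1·18252 + 7228; 18252 = 2·7228 + 3796; 7228 = 1·3796 + 3432; 3796 = 1·3432 + 364; 3432 = 9·364 + 156; 364 = 2·156 + 52; 156 = 3·52 + 0 → 52
52 does not divide 1595, so a solution does not exist.

No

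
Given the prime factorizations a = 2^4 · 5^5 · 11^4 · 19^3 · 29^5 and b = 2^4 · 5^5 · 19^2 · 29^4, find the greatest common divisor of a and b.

12766422050000

min exponent per shared prime: 2^4 · 5^5 · 19^2 · 29^4 = 12766422050000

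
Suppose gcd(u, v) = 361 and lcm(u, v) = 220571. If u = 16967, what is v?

u·v = gcd·lcm = 361·220571 = 79626131, so v = 79626131/16967 = 4693.

4693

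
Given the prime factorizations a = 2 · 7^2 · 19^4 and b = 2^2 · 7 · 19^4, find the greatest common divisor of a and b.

min exponent per shared prime: 2 · 7 · 19^4 = 1824494

1824494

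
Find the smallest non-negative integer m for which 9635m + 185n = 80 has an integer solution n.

30

Reduce mod 185: 9635m ≡ 80 (mod 185). With g = gcd(9635, 185) = 5 dividing 80, divide through: 1927m ≡ 16 (mod 37).
Since gcd(1927, 37) = 1, m ≡ 16·(1927)⁻¹ ≡ 30 (mod 37). Smallest non-negative: 30.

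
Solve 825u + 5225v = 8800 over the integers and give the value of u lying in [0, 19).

Euclid: 5225 = 6·825 + 275; 825 = 3·275 + 0 → gcd = 275; 8800 = 275·32.
Back-substitution yields 825·(-6) + 5225·(1) = 275, so one solution is u = -6·32 = -192, v = 1·32 = 32.
Solutions in u differ by 5225/275 = 19; the one in [0, 19) is -192 mod 19 = 17.

17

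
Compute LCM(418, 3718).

gcd first: 3718 = 8·418 + 374; 418 = 1·374 + 44; 374 = 8·44 + 22; 44 = 2·22 + 0 → gcd = 22
lcm = 418·3718/gcd = 1554124/22 = 70642

70642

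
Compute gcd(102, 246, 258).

gcd(102, 246): 246 = 2·102 + 42; 102 = 2·42 + 18; 42 = 2·18 + 6; 18 = 3·6 + 0 → 6
gcd(6, 258): 258 = 43·6 + 0 → 6

6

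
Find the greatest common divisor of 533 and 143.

13

533 = 13 · 41
143 = 11 · 13
Common: 13 = 13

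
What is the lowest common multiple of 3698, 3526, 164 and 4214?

14858564

3698 = 2 · 43²; 3526 = 2 · 41 · 43; 164 = 2² · 41; 4214 = 2 · 7² · 43
lcm takes max exponent of each prime: 2² · 7² · 41 · 43² = 14858564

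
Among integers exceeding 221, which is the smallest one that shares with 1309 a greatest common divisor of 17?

1309 = 17·77. Any x with gcd(x, 1309) = 17 is a multiple of 17, say 17s, with s coprime to 77.
Need s > 221/17, so s ≥ 14. First s ≥ 14 with gcd(s, 77) = 1 is s = 15. Thus x = 17·15 = 255.

255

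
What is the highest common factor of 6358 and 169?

6358 = 2 · 11 · 17²
169 = 13²
Common: 1 = 1

1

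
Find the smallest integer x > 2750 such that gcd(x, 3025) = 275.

3300

gcd(x, 3025) = 275 forces 275 | x; write x = 275s. Then gcd(275s, 275·11) = 275·gcd(s, 11), so need gcd(s, 11) = 1.
275s > 2750 gives s ≥ 11. The least s ≥ 11 coprime to 11 is 12, so x = 275·12 = 3300.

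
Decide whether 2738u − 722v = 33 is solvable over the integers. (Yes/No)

gcd(2738, 722): 2738 = 3·722 + 572; 722 = 1·572 + 150; 572 = 3·150 + 122; 150 = 1·122 + 28; 122 = 4·28 + 10; 28 = 2·10 + 8; 10 = 1·8 + 2; 8 = 4·2 + 0 → 2
2 does not divide 33, so a solution does not exist.

No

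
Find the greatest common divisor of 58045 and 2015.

65

Euclid: 58045 = 28·2015 + 1625; 2015 = 1·1625 + 390; 1625 = 4·390 + 65; 390 = 6·65 + 0. Last nonzero remainder: 65.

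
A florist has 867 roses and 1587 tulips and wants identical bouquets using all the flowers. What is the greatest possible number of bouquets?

867 = 3 · 17²
1587 = 3 · 23²
Common: 3 = 3

3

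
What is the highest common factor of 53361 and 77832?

Euclid: 77832 = 1·53361 + 24471; 53361 = 2·24471 + 4419; 24471 = 5·4419 + 2376; 4419 = 1·2376 + 2043; 2376 = 1·2043 + 333; 2043 = 6·333 + 45; 333 = 7·45 + 18; 45 = 2·18 + 9; 18 = 2·9 + 0. Last nonzero remainder: 9.

9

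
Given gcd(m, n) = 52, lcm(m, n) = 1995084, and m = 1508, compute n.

m·n = gcd·lcm = 52·1995084 = 103744368, so n = 103744368/1508 = 68796.

68796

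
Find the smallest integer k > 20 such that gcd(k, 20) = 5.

gcd(k, 20) = 5 forces 5 | k; write k = 5s. Then gcd(5s, 5·4) = 5·gcd(s, 4), so need gcd(s, 4) = 1.
5s > 20 gives s ≥ 5. The least s ≥ 5 coprime to 4 is 5, so k = 5·5 = 25.

25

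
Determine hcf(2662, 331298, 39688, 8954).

242

2662 = 2 · 11³; 331298 = 2 · 11² · 37²; 39688 = 2³ · 11² · 41; 8954 = 2 · 11² · 37
gcd takes min exponent of each prime: 2 · 11² = 242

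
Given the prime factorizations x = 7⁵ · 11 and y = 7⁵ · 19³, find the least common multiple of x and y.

max exponent per prime: 7⁵ · 11 · 19³ = 1268071343

1268071343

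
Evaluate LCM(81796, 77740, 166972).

lcm(81796, 77740) = 81796·77740/gcd = 6358821040/676 = 9406540
lcm(9406540, 166972) = 9406540·166972/gcd = 1570628796880/676 = 2323415380

2323415380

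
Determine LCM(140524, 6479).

140524 = 2² · 19 · 43²; 6479 = 11 · 19 · 31
max exponents: 2² · 11 · 19 · 31 · 43² = 47918684

47918684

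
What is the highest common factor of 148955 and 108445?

5

148955 = 5 · 31³
108445 = 5 · 23² · 41
Common: 5 = 5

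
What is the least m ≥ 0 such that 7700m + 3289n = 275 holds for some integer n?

267

Reduce mod 3289: 7700m ≡ 275 (mod 3289). With g = gcd(7700, 3289) = 11 dividing 275, divide through: 700m ≡ 25 (mod 299).
Since gcd(700, 299) = 1, m ≡ 25·(700)⁻¹ ≡ 267 (mod 299). Smallest non-negative: 267.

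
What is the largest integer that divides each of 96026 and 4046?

Euclid: 96026 = 23·4046 + 2968; 4046 = 1·2968 + 1078; 2968 = 2·1078 + 812; 1078 = 1·812 + 266; 812 = 3·266 + 14; 266 = 19·14 + 0. Last nonzero remainder: 14.

14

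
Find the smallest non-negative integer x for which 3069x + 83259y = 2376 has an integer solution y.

679

gcd(3069, 83259) = 99 (Euclid: 83259 = 27·3069 + 396; 3069 = 7·396 + 297; 396 = 1·297 + 99; 297 = 3·99 + 0), and 99 | 2376.
Extended Euclid: 3069·(-217) + 83259·(8) = 99. Scale by 24: x₀ = -5208.
General solution x = x₀ + 841t; reducing mod 841 gives x = 679 (and y = -25).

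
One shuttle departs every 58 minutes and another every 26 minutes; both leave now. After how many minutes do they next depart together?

58 = 2 · 29; 26 = 2 · 13
max exponents: 2 · 13 · 29 = 754

754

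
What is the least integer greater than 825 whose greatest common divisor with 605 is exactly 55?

880

605 = 55·11. Any t with gcd(t, 605) = 55 is a multiple of 55, say 55s, with s coprime to 11.
Need s > 825/55, so s ≥ 16. First s ≥ 16 with gcd(s, 11) = 1 is s = 16. Thus t = 55·16 = 880.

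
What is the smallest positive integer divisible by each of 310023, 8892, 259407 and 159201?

310023 = 3² · 7² · 19 · 37; 8892 = 2² · 3² · 13 · 19; 259407 = 3² · 19 · 37 · 41; 159201 = 3² · 7² · 19²
lcm takes max exponent of each prime: 2² · 3² · 7² · 13 · 19² · 37 · 41 = 12558411684

12558411684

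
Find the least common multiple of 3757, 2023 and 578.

52598

3757 = 13 · 17²; 2023 = 7 · 17²; 578 = 2 · 17²
lcm takes max exponent of each prime: 2 · 7 · 13 · 17² = 52598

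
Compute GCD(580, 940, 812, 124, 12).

gcd(580, 940): 940 = 1·580 + 360; 580 = 1·360 + 220; 360 = 1·220 + 140; 220 = 1·140 + 80; 140 = 1·80 + 60; 80 = 1·60 + 20; 60 = 3·20 + 0 → 20
gcd(20, 812): 812 = 40·20 + 12; 20 = 1·12 + 8; 12 = 1·8 + 4; 8 = 2·4 + 0 → 4
gcd(4, 124): 124 = 31·4 + 0 → 4
gcd(4, 12): 12 = 3·4 + 0 → 4

4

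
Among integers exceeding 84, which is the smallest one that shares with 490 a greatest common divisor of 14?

490 = 14·35. Any m with gcd(m, 490) = 14 is a multiple of 14, say 14s, with s coprime to 35.
Need s > 84/14, so s ≥ 7. First s ≥ 7 with gcd(s, 35) = 1 is s = 8. Thus m = 14·8 = 112.

112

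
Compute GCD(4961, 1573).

121

Euclid: 4961 = 3·1573 + 242; 1573 = 6·242 + 121; 242 = 2·121 + 0. Last nonzero remainder: 121.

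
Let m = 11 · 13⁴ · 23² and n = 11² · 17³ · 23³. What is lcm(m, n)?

206580370375951

max exponent per prime: 11² · 13⁴ · 17³ · 23³ = 206580370375951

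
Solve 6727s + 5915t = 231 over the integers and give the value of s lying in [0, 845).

gcd(6727, 5915) = 7 (Euclid: 6727 = 1·5915 + 812; 5915 = 7·812 + 231; 812 = 3·231 + 119; 231 = 1·119 + 112; 119 = 1·112 + 7; 112 = 16·7 + 0), and 7 | 231.
Extended Euclid: 6727·(51) + 5915·(-58) = 7. Scale by 33: s₀ = 1683.
General solution s = s₀ + 845k; reducing mod 845 gives s = 838 (and t = -953).

838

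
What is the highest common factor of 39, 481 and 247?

gcd(39, 481): 481 = 12·39 + 13; 39 = 3·13 + 0 → 13
gcd(13, 247): 247 = 19·13 + 0 → 13

13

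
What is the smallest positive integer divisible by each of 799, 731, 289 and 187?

lcm(799, 731) = 799·731/gcd = 584069/17 = 34357
lcm(34357, 289) = 34357·289/gcd = 9929173/17 = 584069
lcm(584069, 187) = 584069·187/gcd = 109220903/17 = 6424759

6424759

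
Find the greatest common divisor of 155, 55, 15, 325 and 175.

155 = 5 · 31; 55 = 5 · 11; 15 = 3 · 5; 325 = 5² · 13; 175 = 5² · 7
gcd takes min exponent of each prime: 5 = 5

5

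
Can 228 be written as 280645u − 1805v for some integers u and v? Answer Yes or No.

gcd(280645, 1805): 280645 = 155·1805 + 870; 1805 = 2·870 + 65; 870 = 13·65 + 25; 65 = 2·25 + 15; 25 = 1·15 + 10; 15 = 1·10 + 5; 10 = 2·5 + 0 → 5
5 does not divide 228, so a solution does not exist.

No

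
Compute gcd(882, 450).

18

Euclid: 882 = 1·450 + 432; 450 = 1·432 + 18; 432 = 24·18 + 0. Last nonzero remainder: 18.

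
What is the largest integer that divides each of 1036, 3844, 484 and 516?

4

1036 = 2² · 7 · 37; 3844 = 2² · 31²; 484 = 2² · 11²; 516 = 2² · 3 · 43
gcd takes min exponent of each prime: 2² = 4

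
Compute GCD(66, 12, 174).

6

66 = 2 · 3 · 11; 12 = 2² · 3; 174 = 2 · 3 · 29
gcd takes min exponent of each prime: 2 · 3 = 6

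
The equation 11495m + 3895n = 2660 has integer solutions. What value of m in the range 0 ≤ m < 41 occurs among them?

27

Reduce mod 3895: 11495m ≡ 2660 (mod 3895). With g = gcd(11495, 3895) = 95 dividing 2660, divide through: 121m ≡ 28 (mod 41).
Since gcd(121, 41) = 1, m ≡ 28·(121)⁻¹ ≡ 27 (mod 41). Smallest non-negative: 27.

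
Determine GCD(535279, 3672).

535279 = 17 · 23 · 37²
3672 = 2³ · 3³ · 17
Common: 17 = 17

17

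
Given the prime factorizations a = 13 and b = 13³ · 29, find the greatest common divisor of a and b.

min exponent per shared prime: 13 = 13

13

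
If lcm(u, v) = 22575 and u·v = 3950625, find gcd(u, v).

175

gcd·lcm = product, so gcd = 3950625/22575 = 175.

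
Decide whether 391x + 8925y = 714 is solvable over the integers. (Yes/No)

Yes

By Bézout, 391x + 8925y = 714 has integer solutions iff gcd(391, 8925) | 714.
Euclid: 8925 = 22·391 + 323; 391 = 1·323 + 68; 323 = 4·68 + 51; 68 = 1·51 + 17; 51 = 3·17 + 0. gcd = 17; 714 mod 17 = 0. Yes.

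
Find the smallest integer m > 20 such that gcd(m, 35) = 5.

25

35 = 5·7. Any m with gcd(m, 35) = 5 is a multiple of 5, say 5s, with s coprime to 7.
Need s > 20/5, so s ≥ 5. First s ≥ 5 with gcd(s, 7) = 1 is s = 5. Thus m = 5·5 = 25.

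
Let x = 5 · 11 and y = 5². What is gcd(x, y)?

min exponent per shared prime: 5 = 5

5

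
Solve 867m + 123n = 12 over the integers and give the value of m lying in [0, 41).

2

Euclid: 867 = 7·123 + 6; 123 = 20·6 + 3; 6 = 2·3 + 0 → gcd = 3; 12 = 3·4.
Back-substitution yields 867·(-20) + 123·(141) = 3, so one solution is m = -20·4 = -80, n = 141·4 = 564.
Solutions in m differ by 123/3 = 41; the one in [0, 41) is -80 mod 41 = 2.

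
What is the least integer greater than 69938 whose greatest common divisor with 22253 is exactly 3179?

gcd(x, 22253) = 3179 forces 3179 | x; write x = 3179s. Then gcd(3179s, 3179·7) = 3179·gcd(s, 7), so need gcd(s, 7) = 1.
3179s > 69938 gives s ≥ 23. The least s ≥ 23 coprime to 7 is 23, so x = 3179·23 = 73117.

73117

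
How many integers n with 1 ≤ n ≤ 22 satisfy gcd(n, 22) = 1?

22 = 2·11. Inclusion–exclusion on these primes:
22 − ⌊22/2⌋ − ⌊22/11⌋ + ⌊22/22⌋ = 10

10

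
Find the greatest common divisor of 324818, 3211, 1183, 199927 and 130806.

169

gcd(324818, 3211): 324818 = 101·3211 + 507; 3211 = 6·507 + 169; 507 = 3·169 + 0 → 169
gcd(169, 1183): 1183 = 7·169 + 0 → 169
gcd(169, 199927): 199927 = 1183·169 + 0 → 169
gcd(169, 130806): 130806 = 774·169 + 0 → 169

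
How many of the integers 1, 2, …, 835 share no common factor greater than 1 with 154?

325

Prime factors of 154: 2, 7, 11. Count integers ≤ 835 divisible by none of them.
By inclusion–exclusion: 835 − ⌊835/2⌋ − ⌊835/7⌋ − ⌊835/11⌋ + ⌊835/14⌋ + ⌊835/22⌋ + ⌊835/77⌋ − ⌊835/154⌋ = 325.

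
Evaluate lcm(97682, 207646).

10141638286

gcd first: 207646 = 2·97682 + 12282; 97682 = 7·12282 + 11708; 12282 = 1·11708 + 574; 11708 = 20·574 + 228; 574 = 2·228 + 118; 228 = 1·118 + 110; 118 = 1·110 + 8; 110 = 13·8 + 6; 8 = 1·6 + 2; 6 = 3·2 + 0 → gcd = 2
lcm = 97682·207646/gcd = 20283276572/2 = 10141638286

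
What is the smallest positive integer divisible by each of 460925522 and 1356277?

gcd first: 460925522 = 339·1356277 + 1147619; 1356277 = 1·1147619 + 208658; 1147619 = 5·208658 + 104329; 208658 = 2·104329 + 0 → gcd = 104329
lcm = 460925522·1356277/gcd = 625142684201594/104329 = 5992031786

5992031786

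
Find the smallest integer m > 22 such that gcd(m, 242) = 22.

44

gcd(m, 242) = 22 forces 22 | m; write m = 22s. Then gcd(22s, 22·11) = 22·gcd(s, 11), so need gcd(s, 11) = 1.
22s > 22 gives s ≥ 2. The least s ≥ 2 coprime to 11 is 2, so m = 22·2 = 44.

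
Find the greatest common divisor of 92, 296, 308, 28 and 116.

4

92 = 2² · 23; 296 = 2³ · 37; 308 = 2² · 7 · 11; 28 = 2² · 7; 116 = 2² · 29
gcd takes min exponent of each prime: 2² = 4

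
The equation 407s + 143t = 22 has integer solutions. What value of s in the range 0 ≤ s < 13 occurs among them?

12

gcd(407, 143) = 11 (Euclid: 407 = 2·143 + 121; 143 = 1·121 + 22; 121 = 5·22 + 11; 22 = 2·11 + 0), and 11 | 22.
Extended Euclid: 407·(6) + 143·(-17) = 11. Scale by 2: s₀ = 12.
General solution s = s₀ + 13k; reducing mod 13 gives s = 12 (and t = -34).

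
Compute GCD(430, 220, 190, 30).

430 = 2 · 5 · 43; 220 = 2² · 5 · 11; 190 = 2 · 5 · 19; 30 = 2 · 3 · 5
gcd takes min exponent of each prime: 2 · 5 = 10

10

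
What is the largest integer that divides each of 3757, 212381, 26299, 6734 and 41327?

gcd(3757, 212381): 212381 = 56·3757 + 1989; 3757 = 1·1989 + 1768; 1989 = 1·1768 + 221; 1768 = 8·221 + 0 → 221
gcd(221, 26299): 26299 = 119·221 + 0 → 221
gcd(221, 6734): 6734 = 30·221 + 104; 221 = 2·104 + 13; 104 = 8·13 + 0 → 13
gcd(13, 41327): 41327 = 3179·13 + 0 → 13

13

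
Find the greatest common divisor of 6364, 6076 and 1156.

4

6364 = 2² · 37 · 43; 6076 = 2² · 7² · 31; 1156 = 2² · 17²
gcd takes min exponent of each prime: 2² = 4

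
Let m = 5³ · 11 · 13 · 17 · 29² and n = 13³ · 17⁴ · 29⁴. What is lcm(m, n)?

max exponent per prime: 5³ · 11 · 13³ · 17⁴ · 29⁴ = 178451594245370875

178451594245370875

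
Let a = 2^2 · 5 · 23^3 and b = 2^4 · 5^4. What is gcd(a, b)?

min exponent per shared prime: 2^2 · 5 = 20

20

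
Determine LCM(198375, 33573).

2220014625

gcd first: 198375 = 5·33573 + 30510; 33573 = 1·30510 + 3063; 30510 = 9·3063 + 2943; 3063 = 1·2943 + 120; 2943 = 24·120 + 63; 120 = 1·63 + 57; 63 = 1·57 + 6; 57 = 9·6 + 3; 6 = 2·3 + 0 → gcd = 3
lcm = 198375·33573/gcd = 6660043875/3 = 2220014625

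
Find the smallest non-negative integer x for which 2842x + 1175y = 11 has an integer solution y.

1058

gcd(2842, 1175) = 1 (Euclid: 2842 = 2·1175 + 492; 1175 = 2·492 + 191; 492 = 2·191 + 110; 191 = 1·110 + 81; 110 = 1·81 + 29; 81 = 2·29 + 23; 29 = 1·23 + 6; 23 = 3·6 + 5; 6 = 1·5 + 1; 5 = 5·1 + 0), and 1 | 11.
Extended Euclid: 2842·(203) + 1175·(-491) = 1. Scale by 11: x₀ = 2233.
General solution x = x₀ + 1175t; reducing mod 1175 gives x = 1058 (and y = -2559).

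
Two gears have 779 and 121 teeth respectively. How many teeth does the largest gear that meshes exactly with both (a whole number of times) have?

779 = 19 · 41
121 = 11²
Common: 1 = 1

1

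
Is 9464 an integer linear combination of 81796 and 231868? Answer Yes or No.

Yes

gcd(81796, 231868): 231868 = 2·81796 + 68276; 81796 = 1·68276 + 13520; 68276 = 5·13520 + 676; 13520 = 20·676 + 0 → 676
676 divides 9464, so a solution exists.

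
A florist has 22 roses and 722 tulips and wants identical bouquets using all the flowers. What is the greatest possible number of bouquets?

22 = 2 · 11
722 = 2 · 19²
Common: 2 = 2

2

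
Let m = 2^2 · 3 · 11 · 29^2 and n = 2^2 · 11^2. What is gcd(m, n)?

min exponent per shared prime: 2^2 · 11 = 44

44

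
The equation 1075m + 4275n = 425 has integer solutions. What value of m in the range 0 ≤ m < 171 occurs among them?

68

Euclid: 4275 = 3·1075 + 1050; 1075 = 1·1050 + 25; 1050 = 42·25 + 0 → gcd = 25; 425 = 25·17.
Back-substitution yields 1075·(4) + 4275·(-1) = 25, so one solution is m = 4·17 = 68, n = -1·17 = -17.
Solutions in m differ by 4275/25 = 171; the one in [0, 171) is 68 mod 171 = 68.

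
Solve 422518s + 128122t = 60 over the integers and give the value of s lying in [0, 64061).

5447

gcd(422518, 128122) = 2 (Euclid: 422518 = 3·128122 + 38152; 128122 = 3·38152 + 13666; 38152 = 2·13666 + 10820; 13666 = 1·10820 + 2846; 10820 = 3·2846 + 2282; 2846 = 1·2282 + 564; 2282 = 4·564 + 26; 564 = 21·26 + 18; 26 = 1·18 + 8; 18 = 2·8 + 2; 8 = 4·2 + 0), and 2 | 60.
Extended Euclid: 422518·(-14766) + 128122·(48695) = 2. Scale by 30: s₀ = -442980.
General solution s = s₀ + 64061k; reducing mod 64061 gives s = 5447 (and t = -17963).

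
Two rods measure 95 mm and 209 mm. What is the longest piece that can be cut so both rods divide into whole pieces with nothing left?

95 = 5 · 19
209 = 11 · 19
Common: 19 = 19

19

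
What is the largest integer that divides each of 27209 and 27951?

7

27209 = 7 · 13² · 23
27951 = 3 · 7 · 11³
Common: 7 = 7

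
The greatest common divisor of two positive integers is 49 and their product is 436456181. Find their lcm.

For any two positive integers, gcd × lcm equals their product. Hence lcm = 436456181 / 49 = 8907269.

8907269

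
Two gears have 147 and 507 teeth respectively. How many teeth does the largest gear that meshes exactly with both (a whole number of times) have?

3

147 = 3 · 7²
507 = 3 · 13²
Common: 3 = 3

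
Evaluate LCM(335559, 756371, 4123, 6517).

335559 = 3 · 7 · 19 · 29²; 756371 = 7 · 11² · 19 · 47; 4123 = 7 · 19 · 31; 6517 = 7³ · 19
lcm takes max exponent of each prime: 3 · 7³ · 11² · 19 · 29² · 31 · 47 = 2898744206127

2898744206127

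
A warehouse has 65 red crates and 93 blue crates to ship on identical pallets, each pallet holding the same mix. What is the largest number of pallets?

Euclid: 93 = 1·65 + 28; 65 = 2·28 + 9; 28 = 3·9 + 1; 9 = 9·1 + 0. Last nonzero remainder: 1.

1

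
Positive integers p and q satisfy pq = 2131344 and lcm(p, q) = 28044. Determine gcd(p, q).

76

From gcd × lcm = pq: gcd = 2131344 / 28044 = 76.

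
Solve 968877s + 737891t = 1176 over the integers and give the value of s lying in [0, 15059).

8408

Reduce mod 737891: 968877s ≡ 1176 (mod 737891). With g = gcd(968877, 737891) = 49 dividing 1176, divide through: 19773s ≡ 24 (mod 15059).
Since gcd(19773, 15059) = 1, s ≡ 24·(19773)⁻¹ ≡ 8408 (mod 15059). Smallest non-negative: 8408.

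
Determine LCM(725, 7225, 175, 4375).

lcm(725, 7225) = 725·7225/gcd = 5238125/25 = 209525
lcm(209525, 175) = 209525·175/gcd = 36666875/25 = 1466675
lcm(1466675, 4375) = 1466675·4375/gcd = 6416703125/175 = 36666875

36666875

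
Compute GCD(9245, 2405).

5

9245 = 5 · 43²
2405 = 5 · 13 · 37
Common: 5 = 5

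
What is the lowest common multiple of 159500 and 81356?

294915500

gcd first: 159500 = 1·81356 + 78144; 81356 = 1·78144 + 3212; 78144 = 24·3212 + 1056; 3212 = 3·1056 + 44; 1056 = 24·44 + 0 → gcd = 44
lcm = 159500·81356/gcd = 12976282000/44 = 294915500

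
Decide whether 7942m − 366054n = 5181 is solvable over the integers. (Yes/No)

gcd(7942, 366054): 366054 = 46·7942 + 722; 7942 = 11·722 + 0 → 722
722 does not divide 5181, so a solution does not exist.

No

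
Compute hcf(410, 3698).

2

Euclid: 3698 = 9·410 + 8; 410 = 51·8 + 2; 8 = 4·2 + 0. Last nonzero remainder: 2.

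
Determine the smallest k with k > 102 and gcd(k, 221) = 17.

119

Multiples of 17 above 102: 17·7, 17·8, … . Need the cofactor coprime to 221/17 = 13.
Checking s = 7, 8, … the first with gcd(s, 13) = 1 is s = 7, giving 119.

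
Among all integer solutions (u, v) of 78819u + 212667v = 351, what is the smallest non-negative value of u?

2512

Reduce mod 212667: 78819u ≡ 351 (mod 212667). With g = gcd(78819, 212667) = 39 dividing 351, divide through: 2021u ≡ 9 (mod 5453).
Since gcd(2021, 5453) = 1, u ≡ 9·(2021)⁻¹ ≡ 2512 (mod 5453). Smallest non-negative: 2512.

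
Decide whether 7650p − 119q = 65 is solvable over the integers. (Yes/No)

gcd(7650, 119): 7650 = 64·119 + 34; 119 = 3·34 + 17; 34 = 2·17 + 0 → 17
17 does not divide 65, so a solution does not exist.

No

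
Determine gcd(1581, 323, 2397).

1581 = 3 · 17 · 31; 323 = 17 · 19; 2397 = 3 · 17 · 47
gcd takes min exponent of each prime: 17 = 17

17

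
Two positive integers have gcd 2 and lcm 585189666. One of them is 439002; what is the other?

2666

Using pq = gcd(p,q)·lcm(p,q) = 2·585189666 = 1170379332, we get q = 1170379332/439002 = 2666.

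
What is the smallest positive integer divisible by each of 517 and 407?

gcd first: 517 = 1·407 + 110; 407 = 3·110 + 77; 110 = 1·77 + 33; 77 = 2·33 + 11; 33 = 3·11 + 0 → gcd = 11
lcm = 517·407/gcd = 210419/11 = 19129

19129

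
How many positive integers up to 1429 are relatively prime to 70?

490

70 = 2·5·7. Inclusion–exclusion on these primes:
1429 − ⌊1429/2⌋ − ⌊1429/5⌋ − ⌊1429/7⌋ + ⌊1429/10⌋ + ⌊1429/14⌋ + ⌊1429/35⌋ − ⌊1429/70⌋ = 490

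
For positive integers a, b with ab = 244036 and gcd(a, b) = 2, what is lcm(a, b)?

gcd·lcm = product, so lcm = 244036/2 = 122018.

122018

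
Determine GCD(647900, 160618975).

275

Euclid: 160618975 = 247·647900 + 587675; 647900 = 1·587675 + 60225; 587675 = 9·60225 + 45650; 60225 = 1·45650 + 14575; 45650 = 3·14575 + 1925; 14575 = 7·1925 + 1100; 1925 = 1·1100 + 825; 1100 = 1·825 + 275; 825 = 3·275 + 0. Last nonzero remainder: 275.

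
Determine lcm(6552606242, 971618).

11014931092802

6552606242 = 2 · 7² · 13² · 17² · 37²; 971618 = 2 · 17² · 41²
max exponents: 2 · 7² · 13² · 17² · 37² · 41² = 11014931092802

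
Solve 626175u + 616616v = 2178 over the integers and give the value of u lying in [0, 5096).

2774

Euclid: 626175 = 1·616616 + 9559; 616616 = 64·9559 + 4840; 9559 = 1·4840 + 4719; 4840 = 1·4719 + 121; 4719 = 39·121 + 0 → gcd = 121; 2178 = 121·18.
Back-substitution yields 626175·(-129) + 616616·(131) = 121, so one solution is u = -129·18 = -2322, v = 131·18 = 2358.
Solutions in u differ by 616616/121 = 5096; the one in [0, 5096) is -2322 mod 5096 = 2774.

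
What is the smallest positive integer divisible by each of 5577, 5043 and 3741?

11690546439

5577 = 3 · 11 · 13²; 5043 = 3 · 41²; 3741 = 3 · 29 · 43
lcm takes max exponent of each prime: 3 · 11 · 13² · 29 · 41² · 43 = 11690546439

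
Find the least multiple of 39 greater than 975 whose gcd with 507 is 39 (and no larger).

1053

507 = 39·13. Any m with gcd(m, 507) = 39 is a multiple of 39, say 39s, with s coprime to 13.
Need s > 975/39, so s ≥ 26. First s ≥ 26 with gcd(s, 13) = 1 is s = 27. Thus m = 39·27 = 1053.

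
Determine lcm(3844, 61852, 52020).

lcm(3844, 61852) = 3844·61852/gcd = 237759088/4 = 59439772
lcm(59439772, 52020) = 59439772·52020/gcd = 3092056939440/4 = 773014234860

773014234860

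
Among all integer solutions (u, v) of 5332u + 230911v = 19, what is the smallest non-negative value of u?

Euclid: 230911 = 43·5332 + 1635; 5332 = 3·1635 + 427; 1635 = 3·427 + 354; 427 = 1·354 + 73; 354 = 4·73 + 62; 73 = 1·62 + 11; 62 = 5·11 + 7; 11 = 1·7 + 4; 7 = 1·4 + 3; 4 = 1·3 + 1; 3 = 3·1 + 0 → gcd = 1; 19 = 1·19.
Back-substitution yields 5332·(63271) + 230911·(-1461) = 1, so one solution is u = 63271·19 = 1202149, v = -1461·19 = -27759.
Solutions in u differ by 230911/1 = 230911; the one in [0, 230911) is 1202149 mod 230911 = 47594.

47594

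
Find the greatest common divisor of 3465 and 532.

7

3465 = 3² · 5 · 7 · 11
532 = 2² · 7 · 19
Common: 7 = 7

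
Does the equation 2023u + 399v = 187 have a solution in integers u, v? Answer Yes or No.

gcd(2023, 399): 2023 = 5·399 + 28; 399 = 14·28 + 7; 28 = 4·7 + 0 → 7
7 does not divide 187, so a solution does not exist.

No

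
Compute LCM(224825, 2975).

224825 = 5² · 17 · 23²; 2975 = 5² · 7 · 17
max exponents: 5² · 7 · 17 · 23² = 1573775

1573775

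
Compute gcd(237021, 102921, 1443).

3

237021 = 3 · 41² · 47; 102921 = 3 · 7 · 13² · 29; 1443 = 3 · 13 · 37
gcd takes min exponent of each prime: 3 = 3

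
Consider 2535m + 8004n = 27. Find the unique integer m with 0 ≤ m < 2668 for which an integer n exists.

Euclid: 8004 = 3·2535 + 399; 2535 = 6·399 + 141; 399 = 2·141 + 117; 141 = 1·117 + 24; 117 = 4·24 + 21; 24 = 1·21 + 3; 21 = 7·3 + 0 → gcd = 3; 27 = 3·9.
Back-substitution yields 2535·(341) + 8004·(-108) = 3, so one solution is m = 341·9 = 3069, n = -108·9 = -972.
Solutions in m differ by 8004/3 = 2668; the one in [0, 2668) is 3069 mod 2668 = 401.

401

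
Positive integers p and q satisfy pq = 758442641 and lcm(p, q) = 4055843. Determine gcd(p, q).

187

gcd·lcm = product, so gcd = 758442641/4055843 = 187.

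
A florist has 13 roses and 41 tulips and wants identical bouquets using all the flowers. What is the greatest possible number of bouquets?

1

13 = 13
41 = 41
Common: 1 = 1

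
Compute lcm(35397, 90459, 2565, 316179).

7526641095

35397 = 3⁴ · 19 · 23; 90459 = 3² · 19 · 23²; 2565 = 3³ · 5 · 19; 316179 = 3² · 19 · 43²
lcm takes max exponent of each prime: 3⁴ · 5 · 19 · 23² · 43² = 7526641095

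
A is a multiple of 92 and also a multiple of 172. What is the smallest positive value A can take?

gcd first: 172 = 1·92 + 80; 92 = 1·80 + 12; 80 = 6·12 + 8; 12 = 1·8 + 4; 8 = 2·4 + 0 → gcd = 4
lcm = 92·172/gcd = 15824/4 = 3956

3956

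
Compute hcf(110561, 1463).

209

Euclid: 110561 = 75·1463 + 836; 1463 = 1·836 + 627; 836 = 1·627 + 209; 627 = 3·209 + 0. Last nonzero remainder: 209.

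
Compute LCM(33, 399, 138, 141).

33 = 3 · 11; 399 = 3 · 7 · 19; 138 = 2 · 3 · 23; 141 = 3 · 47
lcm takes max exponent of each prime: 2 · 3 · 7 · 11 · 19 · 23 · 47 = 9489018

9489018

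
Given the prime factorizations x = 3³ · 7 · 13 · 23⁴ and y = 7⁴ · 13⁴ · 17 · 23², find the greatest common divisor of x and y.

min exponent per shared prime: 7 · 13 · 23² = 48139

48139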